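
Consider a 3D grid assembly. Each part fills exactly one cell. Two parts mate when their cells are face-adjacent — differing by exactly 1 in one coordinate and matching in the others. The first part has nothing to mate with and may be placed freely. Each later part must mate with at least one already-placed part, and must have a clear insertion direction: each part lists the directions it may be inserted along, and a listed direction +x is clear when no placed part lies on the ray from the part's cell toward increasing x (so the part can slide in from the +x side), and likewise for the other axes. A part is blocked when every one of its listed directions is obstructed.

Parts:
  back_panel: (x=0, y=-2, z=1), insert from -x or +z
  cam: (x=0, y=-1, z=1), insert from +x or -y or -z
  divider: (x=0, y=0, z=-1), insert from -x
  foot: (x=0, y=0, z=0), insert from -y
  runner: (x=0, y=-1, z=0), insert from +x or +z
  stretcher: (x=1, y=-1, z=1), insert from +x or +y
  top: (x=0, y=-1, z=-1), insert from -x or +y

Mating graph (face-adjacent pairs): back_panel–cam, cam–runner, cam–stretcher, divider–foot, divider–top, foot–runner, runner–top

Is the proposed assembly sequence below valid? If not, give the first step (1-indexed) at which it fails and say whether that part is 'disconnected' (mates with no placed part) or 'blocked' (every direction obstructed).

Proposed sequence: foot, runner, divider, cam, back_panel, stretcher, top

Valid

1. foot@(0, 0, 0) [-y clear] — {foot}
2. runner@(0, -1, 0) [+x clear] — {foot, runner}
3. divider@(0, 0, -1) [-x clear] — {divider, foot, runner}
4. cam@(0, -1, 1) [+x clear] — {cam, divider, foot, runner}
5. back_panel@(0, -2, 1) [-x clear] — {back_panel, cam, divider, foot, runner}
6. stretcher@(1, -1, 1) [+x clear] — {back_panel, cam, divider, foot, runner, stretcher}
7. top@(0, -1, -1) [-x clear] — {back_panel, cam, divider, foot, runner, stretcher, top}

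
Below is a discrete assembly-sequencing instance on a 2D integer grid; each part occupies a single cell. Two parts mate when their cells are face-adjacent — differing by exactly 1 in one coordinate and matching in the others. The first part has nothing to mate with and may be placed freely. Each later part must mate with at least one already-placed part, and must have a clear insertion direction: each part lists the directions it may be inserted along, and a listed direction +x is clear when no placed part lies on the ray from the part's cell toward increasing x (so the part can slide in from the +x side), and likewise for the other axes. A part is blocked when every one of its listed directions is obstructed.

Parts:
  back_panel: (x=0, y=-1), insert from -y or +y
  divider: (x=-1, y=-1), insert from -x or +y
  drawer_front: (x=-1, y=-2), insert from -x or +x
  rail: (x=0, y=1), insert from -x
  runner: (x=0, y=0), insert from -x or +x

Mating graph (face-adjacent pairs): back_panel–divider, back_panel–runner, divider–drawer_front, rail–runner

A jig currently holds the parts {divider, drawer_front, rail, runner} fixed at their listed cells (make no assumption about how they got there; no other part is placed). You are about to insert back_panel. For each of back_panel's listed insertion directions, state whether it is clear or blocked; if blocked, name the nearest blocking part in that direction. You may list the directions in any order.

+y: blocked by runner; -y: clear

-y: ray from back_panel(0, -1) has no placed part ⇒ clear
+y: nearest on ray is runner@(0, 0) ⇒ blocked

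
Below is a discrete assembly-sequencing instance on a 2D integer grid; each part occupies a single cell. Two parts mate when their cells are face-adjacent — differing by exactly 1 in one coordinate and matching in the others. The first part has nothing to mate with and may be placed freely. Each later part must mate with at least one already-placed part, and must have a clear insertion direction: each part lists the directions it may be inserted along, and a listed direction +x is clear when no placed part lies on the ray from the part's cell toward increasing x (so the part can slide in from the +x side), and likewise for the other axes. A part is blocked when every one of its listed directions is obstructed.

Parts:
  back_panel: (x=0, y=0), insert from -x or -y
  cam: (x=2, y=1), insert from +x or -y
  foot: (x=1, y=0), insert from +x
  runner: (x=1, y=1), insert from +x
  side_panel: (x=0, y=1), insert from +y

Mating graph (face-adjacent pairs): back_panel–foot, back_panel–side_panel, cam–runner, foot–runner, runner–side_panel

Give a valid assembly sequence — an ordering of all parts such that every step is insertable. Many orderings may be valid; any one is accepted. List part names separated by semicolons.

runner; cam; foot; side_panel; back_panel

1. runner@(1, 1) [+x clear] — {runner}
2. cam@(2, 1) [+x clear] — {cam, runner}
3. foot@(1, 0) [+x clear] — {cam, foot, runner}
4. side_panel@(0, 1) [+y clear] — {cam, foot, runner, side_panel}
5. back_panel@(0, 0) [-x clear] — {back_panel, cam, foot, runner, side_panel}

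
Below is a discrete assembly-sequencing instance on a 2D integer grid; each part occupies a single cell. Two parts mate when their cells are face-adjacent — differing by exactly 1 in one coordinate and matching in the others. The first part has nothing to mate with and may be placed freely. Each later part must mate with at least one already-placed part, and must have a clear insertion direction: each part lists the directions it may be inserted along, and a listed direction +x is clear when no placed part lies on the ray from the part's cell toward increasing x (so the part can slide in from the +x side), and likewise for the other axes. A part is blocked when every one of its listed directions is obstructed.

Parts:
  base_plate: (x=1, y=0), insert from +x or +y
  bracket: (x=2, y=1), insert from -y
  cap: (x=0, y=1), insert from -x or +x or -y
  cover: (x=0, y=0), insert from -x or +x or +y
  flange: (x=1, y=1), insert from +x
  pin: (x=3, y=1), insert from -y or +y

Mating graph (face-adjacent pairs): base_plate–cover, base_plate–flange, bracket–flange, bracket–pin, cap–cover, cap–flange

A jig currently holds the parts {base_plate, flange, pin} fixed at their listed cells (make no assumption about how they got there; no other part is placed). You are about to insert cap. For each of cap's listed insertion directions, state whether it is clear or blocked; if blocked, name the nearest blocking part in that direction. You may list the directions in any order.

-x: ray from cap(0, 1) has no placed part ⇒ clear
+x: nearest on ray is flange@(1, 1) ⇒ blocked
-y: ray from cap(0, 1) has no placed part ⇒ clear

+x: blocked by flange; -x: clear; -y: clear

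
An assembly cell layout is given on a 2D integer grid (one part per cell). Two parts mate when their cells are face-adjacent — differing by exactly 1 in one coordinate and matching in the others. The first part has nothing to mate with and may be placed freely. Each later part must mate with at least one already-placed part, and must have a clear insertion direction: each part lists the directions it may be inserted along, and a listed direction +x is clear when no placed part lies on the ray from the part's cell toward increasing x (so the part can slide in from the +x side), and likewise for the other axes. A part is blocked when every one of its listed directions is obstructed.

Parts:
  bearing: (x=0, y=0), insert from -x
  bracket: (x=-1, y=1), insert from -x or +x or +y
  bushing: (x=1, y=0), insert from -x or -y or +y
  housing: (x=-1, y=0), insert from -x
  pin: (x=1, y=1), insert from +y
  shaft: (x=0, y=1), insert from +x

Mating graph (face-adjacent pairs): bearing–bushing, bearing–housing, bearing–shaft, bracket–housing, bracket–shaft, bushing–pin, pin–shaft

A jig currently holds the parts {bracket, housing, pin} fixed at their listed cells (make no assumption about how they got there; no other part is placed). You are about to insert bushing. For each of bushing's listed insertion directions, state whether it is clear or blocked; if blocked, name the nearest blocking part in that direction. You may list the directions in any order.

+y: blocked by pin; -x: blocked by housing; -y: clear

-x: nearest on ray is housing@(-1, 0) ⇒ blocked
-y: ray from bushing(1, 0) has no placed part ⇒ clear
+y: nearest on ray is pin@(1, 1) ⇒ blocked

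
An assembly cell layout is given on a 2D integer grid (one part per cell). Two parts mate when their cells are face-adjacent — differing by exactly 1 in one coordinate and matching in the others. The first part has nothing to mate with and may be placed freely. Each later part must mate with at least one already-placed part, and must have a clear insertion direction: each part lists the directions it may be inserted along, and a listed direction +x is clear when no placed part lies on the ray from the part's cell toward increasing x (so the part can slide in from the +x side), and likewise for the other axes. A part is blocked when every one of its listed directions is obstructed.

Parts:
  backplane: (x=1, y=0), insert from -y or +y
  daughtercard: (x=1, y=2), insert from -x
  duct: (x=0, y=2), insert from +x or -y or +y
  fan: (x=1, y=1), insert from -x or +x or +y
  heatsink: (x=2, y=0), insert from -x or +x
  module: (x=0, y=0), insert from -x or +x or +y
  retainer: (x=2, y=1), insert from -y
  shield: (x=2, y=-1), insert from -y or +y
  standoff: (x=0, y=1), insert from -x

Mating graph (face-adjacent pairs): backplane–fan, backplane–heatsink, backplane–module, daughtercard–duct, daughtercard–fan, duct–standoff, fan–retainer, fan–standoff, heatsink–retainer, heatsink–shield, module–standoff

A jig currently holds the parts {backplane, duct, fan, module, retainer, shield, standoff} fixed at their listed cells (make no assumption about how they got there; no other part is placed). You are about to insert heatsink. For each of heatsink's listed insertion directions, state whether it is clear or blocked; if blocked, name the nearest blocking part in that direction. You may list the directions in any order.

+x: clear; -x: blocked by backplane

-x: nearest on ray is backplane@(1, 0) ⇒ blocked
+x: ray from heatsink(2, 0) has no placed part ⇒ clear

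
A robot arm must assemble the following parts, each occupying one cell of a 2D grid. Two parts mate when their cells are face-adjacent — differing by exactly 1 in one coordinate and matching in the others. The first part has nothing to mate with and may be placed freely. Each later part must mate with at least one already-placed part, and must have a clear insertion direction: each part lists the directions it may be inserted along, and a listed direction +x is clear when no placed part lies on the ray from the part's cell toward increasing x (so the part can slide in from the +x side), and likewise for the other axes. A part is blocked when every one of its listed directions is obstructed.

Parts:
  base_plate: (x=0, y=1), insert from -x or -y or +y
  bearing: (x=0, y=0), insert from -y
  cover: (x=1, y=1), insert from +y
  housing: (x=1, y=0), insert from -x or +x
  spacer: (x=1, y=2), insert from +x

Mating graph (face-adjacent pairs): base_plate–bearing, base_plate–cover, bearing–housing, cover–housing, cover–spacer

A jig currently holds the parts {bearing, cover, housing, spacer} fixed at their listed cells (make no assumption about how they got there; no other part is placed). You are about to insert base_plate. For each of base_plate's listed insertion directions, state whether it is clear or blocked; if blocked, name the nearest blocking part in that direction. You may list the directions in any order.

-x: ray from base_plate(0, 1) has no placed part ⇒ clear
-y: nearest on ray is bearing@(0, 0) ⇒ blocked
+y: ray from base_plate(0, 1) has no placed part ⇒ clear

+y: clear; -x: clear; -y: blocked by bearing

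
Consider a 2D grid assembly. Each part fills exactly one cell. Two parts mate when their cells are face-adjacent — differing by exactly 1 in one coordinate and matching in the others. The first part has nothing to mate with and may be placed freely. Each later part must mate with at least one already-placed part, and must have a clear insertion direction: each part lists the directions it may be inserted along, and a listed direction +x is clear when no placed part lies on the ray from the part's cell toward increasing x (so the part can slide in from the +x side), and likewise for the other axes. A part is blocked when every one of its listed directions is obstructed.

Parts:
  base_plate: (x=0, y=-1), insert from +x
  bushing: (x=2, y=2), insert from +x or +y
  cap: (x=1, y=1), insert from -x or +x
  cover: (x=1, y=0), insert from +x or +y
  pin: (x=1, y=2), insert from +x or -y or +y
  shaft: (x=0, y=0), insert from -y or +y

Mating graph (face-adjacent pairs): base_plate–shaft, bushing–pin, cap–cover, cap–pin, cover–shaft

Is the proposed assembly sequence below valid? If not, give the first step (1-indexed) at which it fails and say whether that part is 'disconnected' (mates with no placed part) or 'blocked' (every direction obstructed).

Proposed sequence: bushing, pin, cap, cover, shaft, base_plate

1. bushing@(2, 2) [+x clear] — {bushing}
2. pin@(1, 2) [-y clear] — {bushing, pin}
3. cap@(1, 1) [-x clear] — {bushing, cap, pin}
4. cover@(1, 0) [+x clear] — {bushing, cap, cover, pin}
5. shaft@(0, 0) [-y clear] — {bushing, cap, cover, pin, shaft}
6. base_plate@(0, -1) [+x clear] — {base_plate, bushing, cap, cover, pin, shaft}

Valid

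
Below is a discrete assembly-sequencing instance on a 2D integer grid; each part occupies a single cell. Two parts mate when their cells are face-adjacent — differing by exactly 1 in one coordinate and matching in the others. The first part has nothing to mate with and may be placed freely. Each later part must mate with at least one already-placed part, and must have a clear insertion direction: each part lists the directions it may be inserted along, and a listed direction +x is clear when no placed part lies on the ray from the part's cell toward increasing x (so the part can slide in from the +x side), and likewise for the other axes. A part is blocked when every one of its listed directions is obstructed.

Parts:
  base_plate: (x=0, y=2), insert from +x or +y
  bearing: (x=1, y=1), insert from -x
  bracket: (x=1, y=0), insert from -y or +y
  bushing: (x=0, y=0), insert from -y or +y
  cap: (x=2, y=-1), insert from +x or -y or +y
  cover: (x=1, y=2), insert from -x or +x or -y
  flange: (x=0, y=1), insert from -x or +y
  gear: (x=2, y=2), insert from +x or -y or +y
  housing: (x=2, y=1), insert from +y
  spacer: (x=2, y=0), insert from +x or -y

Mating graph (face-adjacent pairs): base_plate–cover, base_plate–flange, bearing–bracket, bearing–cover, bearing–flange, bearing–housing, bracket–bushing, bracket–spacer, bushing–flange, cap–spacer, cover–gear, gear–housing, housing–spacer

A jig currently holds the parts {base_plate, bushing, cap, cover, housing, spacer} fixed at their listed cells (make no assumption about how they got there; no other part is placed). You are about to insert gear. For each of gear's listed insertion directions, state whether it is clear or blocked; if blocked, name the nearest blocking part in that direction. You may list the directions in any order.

+x: ray from gear(2, 2) has no placed part ⇒ clear
-y: nearest on ray is housing@(2, 1) ⇒ blocked
+y: ray from gear(2, 2) has no placed part ⇒ clear

+x: clear; +y: clear; -y: blocked by housing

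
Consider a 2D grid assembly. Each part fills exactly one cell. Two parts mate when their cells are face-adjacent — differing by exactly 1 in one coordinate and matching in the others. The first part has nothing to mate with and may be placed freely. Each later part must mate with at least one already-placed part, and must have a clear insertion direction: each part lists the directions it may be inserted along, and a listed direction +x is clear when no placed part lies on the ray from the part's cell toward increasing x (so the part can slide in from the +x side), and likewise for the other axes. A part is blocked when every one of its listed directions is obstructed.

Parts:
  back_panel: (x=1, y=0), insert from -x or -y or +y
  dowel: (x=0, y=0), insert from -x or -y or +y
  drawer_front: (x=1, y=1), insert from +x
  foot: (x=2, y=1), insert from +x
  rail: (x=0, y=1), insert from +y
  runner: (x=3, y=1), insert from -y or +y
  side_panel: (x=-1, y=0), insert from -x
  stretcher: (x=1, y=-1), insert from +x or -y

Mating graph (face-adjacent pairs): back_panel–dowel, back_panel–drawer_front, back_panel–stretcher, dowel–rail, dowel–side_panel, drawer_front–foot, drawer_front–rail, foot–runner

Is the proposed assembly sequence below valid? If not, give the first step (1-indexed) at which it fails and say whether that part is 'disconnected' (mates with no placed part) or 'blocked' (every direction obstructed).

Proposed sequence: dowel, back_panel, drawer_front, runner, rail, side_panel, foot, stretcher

Invalid at step 4 (disconnected)

1. dowel@(0, 0) [-x clear] — {dowel}
2. back_panel@(1, 0) [-y clear] — {back_panel, dowel}
3. drawer_front@(1, 1) [+x clear] — {back_panel, dowel, drawer_front}
4. runner@(3, 1) — no placed neighbour ⇒ disconnected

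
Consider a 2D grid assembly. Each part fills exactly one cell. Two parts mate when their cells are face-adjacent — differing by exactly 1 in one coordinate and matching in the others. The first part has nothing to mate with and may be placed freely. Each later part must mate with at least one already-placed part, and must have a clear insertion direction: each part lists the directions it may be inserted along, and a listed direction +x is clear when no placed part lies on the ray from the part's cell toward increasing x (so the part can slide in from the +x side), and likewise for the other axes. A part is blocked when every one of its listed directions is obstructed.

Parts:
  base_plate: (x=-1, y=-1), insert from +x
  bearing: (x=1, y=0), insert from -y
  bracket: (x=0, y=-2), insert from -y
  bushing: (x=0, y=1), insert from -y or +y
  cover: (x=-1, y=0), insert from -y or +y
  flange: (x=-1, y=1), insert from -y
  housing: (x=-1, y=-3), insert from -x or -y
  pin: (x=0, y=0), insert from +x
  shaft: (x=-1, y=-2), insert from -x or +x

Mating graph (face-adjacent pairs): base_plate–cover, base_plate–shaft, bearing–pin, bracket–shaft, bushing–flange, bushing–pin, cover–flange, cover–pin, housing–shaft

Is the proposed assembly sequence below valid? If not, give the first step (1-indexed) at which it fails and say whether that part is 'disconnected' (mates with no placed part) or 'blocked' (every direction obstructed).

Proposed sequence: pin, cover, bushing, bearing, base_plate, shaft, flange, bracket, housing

Invalid at step 7 (blocked)

1. pin@(0, 0) [+x clear] — {pin}
2. cover@(-1, 0) [-y clear] — {cover, pin}
3. bushing@(0, 1) [+y clear] — {bushing, cover, pin}
4. bearing@(1, 0) [-y clear] — {bearing, bushing, cover, pin}
5. base_plate@(-1, -1) [+x clear] — {base_plate, bearing, bushing, cover, pin}
6. shaft@(-1, -2) [-x clear] — {base_plate, bearing, bushing, cover, pin, shaft}
7. flange@(-1, 1) — -y all obstructed ⇒ blocked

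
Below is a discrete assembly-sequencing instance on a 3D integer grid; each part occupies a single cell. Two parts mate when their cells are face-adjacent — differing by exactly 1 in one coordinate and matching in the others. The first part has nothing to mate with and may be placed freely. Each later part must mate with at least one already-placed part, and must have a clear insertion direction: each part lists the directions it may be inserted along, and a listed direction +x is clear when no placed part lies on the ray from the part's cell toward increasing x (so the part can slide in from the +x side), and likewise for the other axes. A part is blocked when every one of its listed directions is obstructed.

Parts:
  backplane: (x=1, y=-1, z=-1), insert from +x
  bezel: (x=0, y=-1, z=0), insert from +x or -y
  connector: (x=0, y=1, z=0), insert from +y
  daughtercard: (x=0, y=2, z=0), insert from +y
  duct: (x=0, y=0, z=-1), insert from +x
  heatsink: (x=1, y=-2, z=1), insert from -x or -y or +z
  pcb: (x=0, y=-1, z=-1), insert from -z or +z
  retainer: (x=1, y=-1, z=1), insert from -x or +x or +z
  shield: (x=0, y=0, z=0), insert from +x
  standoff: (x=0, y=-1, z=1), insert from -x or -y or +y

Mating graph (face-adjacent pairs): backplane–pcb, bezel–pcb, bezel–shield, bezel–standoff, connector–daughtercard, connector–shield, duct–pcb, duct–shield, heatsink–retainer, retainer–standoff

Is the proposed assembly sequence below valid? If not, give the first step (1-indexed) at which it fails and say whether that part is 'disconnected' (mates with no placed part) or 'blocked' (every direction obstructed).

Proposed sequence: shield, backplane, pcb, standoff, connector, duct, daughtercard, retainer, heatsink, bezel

1. shield@(0, 0, 0) [+x clear] — {shield}
2. backplane@(1, -1, -1) — no placed neighbour ⇒ disconnected

Invalid at step 2 (disconnected)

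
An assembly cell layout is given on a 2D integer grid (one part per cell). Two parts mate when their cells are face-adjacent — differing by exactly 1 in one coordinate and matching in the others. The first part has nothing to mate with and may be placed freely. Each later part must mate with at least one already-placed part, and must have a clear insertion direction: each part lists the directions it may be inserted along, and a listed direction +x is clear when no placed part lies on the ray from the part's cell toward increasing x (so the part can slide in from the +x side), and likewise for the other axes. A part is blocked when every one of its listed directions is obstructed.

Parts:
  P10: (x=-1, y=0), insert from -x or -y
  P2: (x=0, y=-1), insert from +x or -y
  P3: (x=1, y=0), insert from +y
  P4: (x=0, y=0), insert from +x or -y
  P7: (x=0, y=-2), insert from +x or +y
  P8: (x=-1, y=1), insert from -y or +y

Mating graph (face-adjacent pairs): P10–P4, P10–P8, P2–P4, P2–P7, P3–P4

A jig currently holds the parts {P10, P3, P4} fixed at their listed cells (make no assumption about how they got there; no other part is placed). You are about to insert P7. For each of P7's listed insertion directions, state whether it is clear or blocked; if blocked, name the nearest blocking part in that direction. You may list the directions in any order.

+x: clear; +y: blocked by P4

+x: ray from P7(0, -2) has no placed part ⇒ clear
+y: nearest on ray is P4@(0, 0) ⇒ blocked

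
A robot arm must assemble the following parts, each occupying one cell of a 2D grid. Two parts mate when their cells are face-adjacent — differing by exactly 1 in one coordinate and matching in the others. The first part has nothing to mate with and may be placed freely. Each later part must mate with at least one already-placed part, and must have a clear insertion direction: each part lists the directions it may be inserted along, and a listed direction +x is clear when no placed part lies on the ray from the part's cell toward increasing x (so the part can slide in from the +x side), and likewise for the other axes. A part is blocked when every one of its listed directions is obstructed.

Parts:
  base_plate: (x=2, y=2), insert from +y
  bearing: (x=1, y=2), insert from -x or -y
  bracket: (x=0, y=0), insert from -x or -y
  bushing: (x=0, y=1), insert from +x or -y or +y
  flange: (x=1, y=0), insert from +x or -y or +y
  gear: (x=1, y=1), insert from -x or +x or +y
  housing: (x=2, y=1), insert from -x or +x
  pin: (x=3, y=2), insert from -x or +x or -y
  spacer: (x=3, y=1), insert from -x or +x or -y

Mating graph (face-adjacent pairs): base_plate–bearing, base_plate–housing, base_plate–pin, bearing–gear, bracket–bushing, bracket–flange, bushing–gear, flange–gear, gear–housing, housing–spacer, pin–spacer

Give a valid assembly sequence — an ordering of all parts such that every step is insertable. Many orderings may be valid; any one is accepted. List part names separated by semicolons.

gear; flange; bracket; housing; spacer; bushing; base_plate; bearing; pin

1. gear@(1, 1) [-x clear] — {gear}
2. flange@(1, 0) [+x clear] — {flange, gear}
3. bracket@(0, 0) [-x clear] — {bracket, flange, gear}
4. housing@(2, 1) [+x clear] — {bracket, flange, gear, housing}
5. spacer@(3, 1) [+x clear] — {bracket, flange, gear, housing, spacer}
6. bushing@(0, 1) [+y clear] — {bracket, bushing, flange, gear, housing, spacer}
7. base_plate@(2, 2) [+y clear] — {base_plate, bracket, bushing, flange, gear, housing, spacer}
8. bearing@(1, 2) [-x clear] — {base_plate, bearing, bracket, bushing, flange, gear, housing, spacer}
9. pin@(3, 2) [+x clear] — {base_plate, bearing, bracket, bushing, flange, gear, housing, pin, spacer}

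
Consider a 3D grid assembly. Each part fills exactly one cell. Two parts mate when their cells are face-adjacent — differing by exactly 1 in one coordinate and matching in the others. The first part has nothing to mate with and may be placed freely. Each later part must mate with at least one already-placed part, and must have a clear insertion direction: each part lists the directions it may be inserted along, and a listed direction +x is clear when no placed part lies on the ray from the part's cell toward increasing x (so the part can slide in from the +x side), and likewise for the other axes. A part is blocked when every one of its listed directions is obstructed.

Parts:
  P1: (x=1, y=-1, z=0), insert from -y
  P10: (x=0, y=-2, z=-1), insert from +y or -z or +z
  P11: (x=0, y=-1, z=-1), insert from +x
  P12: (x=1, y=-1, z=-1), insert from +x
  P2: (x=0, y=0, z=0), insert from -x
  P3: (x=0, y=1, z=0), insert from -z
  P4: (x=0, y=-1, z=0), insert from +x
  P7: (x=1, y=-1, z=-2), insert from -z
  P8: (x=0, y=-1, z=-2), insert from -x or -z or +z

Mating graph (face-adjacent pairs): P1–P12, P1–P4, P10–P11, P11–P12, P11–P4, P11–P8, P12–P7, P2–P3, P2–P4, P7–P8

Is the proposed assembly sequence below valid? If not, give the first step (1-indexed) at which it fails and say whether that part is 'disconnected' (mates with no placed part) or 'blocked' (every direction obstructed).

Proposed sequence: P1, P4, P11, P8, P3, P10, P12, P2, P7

Invalid at step 2 (blocked)

1. P1@(1, -1, 0) [-y clear] — {P1}
2. P4@(0, -1, 0) — +x all obstructed ⇒ blocked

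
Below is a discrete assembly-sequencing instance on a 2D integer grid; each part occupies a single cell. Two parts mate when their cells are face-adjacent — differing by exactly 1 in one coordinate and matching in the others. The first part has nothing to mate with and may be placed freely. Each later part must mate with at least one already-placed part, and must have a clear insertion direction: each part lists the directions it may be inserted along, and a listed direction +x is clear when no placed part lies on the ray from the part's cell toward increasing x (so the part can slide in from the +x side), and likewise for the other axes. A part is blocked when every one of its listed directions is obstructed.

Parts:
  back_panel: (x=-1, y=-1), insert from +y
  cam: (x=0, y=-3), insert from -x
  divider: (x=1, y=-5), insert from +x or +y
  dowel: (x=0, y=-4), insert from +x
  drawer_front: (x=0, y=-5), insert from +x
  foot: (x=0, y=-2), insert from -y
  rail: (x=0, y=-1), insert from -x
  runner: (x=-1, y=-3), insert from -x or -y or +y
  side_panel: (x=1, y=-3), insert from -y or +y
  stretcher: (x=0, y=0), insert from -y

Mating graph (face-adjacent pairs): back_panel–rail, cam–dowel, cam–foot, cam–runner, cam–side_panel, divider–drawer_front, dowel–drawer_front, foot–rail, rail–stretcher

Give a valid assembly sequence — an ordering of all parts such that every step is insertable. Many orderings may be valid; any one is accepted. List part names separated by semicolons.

1. stretcher@(0, 0) [-y clear] — {stretcher}
2. rail@(0, -1) [-x clear] — {rail, stretcher}
3. foot@(0, -2) [-y clear] — {foot, rail, stretcher}
4. cam@(0, -3) [-x clear] — {cam, foot, rail, stretcher}
5. runner@(-1, -3) [-x clear] — {cam, foot, rail, runner, stretcher}
6. dowel@(0, -4) [+x clear] — {cam, dowel, foot, rail, runner, stretcher}
7. side_panel@(1, -3) [-y clear] — {cam, dowel, foot, rail, runner, side_panel, stretcher}
8. drawer_front@(0, -5) [+x clear] — {cam, dowel, drawer_front, foot, rail, runner, side_panel, stretcher}
9. divider@(1, -5) [+x clear] — {cam, divider, dowel, drawer_front, foot, rail, runner, side_panel, stretcher}
10. back_panel@(-1, -1) [+y clear] — {back_panel, cam, divider, dowel, drawer_front, foot, rail, runner, side_panel, stretcher}

stretcher; rail; foot; cam; runner; dowel; side_panel; drawer_front; divider; back_panel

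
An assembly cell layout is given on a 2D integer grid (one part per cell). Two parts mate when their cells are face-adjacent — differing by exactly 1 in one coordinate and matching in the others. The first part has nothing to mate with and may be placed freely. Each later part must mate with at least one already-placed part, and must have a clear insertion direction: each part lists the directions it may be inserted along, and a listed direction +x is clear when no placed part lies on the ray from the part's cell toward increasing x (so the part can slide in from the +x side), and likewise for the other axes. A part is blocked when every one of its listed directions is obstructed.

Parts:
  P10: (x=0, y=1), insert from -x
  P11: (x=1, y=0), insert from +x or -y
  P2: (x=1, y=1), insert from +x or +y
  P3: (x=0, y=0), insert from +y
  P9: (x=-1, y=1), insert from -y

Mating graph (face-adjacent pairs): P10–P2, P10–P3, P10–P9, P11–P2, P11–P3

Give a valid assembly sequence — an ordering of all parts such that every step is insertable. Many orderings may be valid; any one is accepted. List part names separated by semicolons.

1. P11@(1, 0) [+x clear] — {P11}
2. P2@(1, 1) [+x clear] — {P11, P2}
3. P3@(0, 0) [+y clear] — {P11, P2, P3}
4. P10@(0, 1) [-x clear] — {P10, P11, P2, P3}
5. P9@(-1, 1) [-y clear] — {P10, P11, P2, P3, P9}

P11; P2; P3; P10; P9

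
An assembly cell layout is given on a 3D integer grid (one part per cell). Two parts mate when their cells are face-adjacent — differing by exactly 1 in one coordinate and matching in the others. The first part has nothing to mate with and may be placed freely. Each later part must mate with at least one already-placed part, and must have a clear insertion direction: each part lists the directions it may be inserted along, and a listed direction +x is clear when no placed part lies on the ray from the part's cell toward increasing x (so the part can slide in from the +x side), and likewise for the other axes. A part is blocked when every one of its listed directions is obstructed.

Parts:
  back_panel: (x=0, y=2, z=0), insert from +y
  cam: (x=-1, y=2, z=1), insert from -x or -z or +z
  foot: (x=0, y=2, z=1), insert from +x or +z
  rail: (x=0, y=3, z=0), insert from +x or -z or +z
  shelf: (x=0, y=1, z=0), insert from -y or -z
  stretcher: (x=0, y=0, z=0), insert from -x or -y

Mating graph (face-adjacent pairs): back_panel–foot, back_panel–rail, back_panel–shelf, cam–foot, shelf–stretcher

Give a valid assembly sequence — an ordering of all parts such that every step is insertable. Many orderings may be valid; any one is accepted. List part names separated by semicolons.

shelf; stretcher; back_panel; rail; foot; cam

1. shelf@(0, 1, 0) [-y clear] — {shelf}
2. stretcher@(0, 0, 0) [-x clear] — {shelf, stretcher}
3. back_panel@(0, 2, 0) [+y clear] — {back_panel, shelf, stretcher}
4. rail@(0, 3, 0) [+x clear] — {back_panel, rail, shelf, stretcher}
5. foot@(0, 2, 1) [+x clear] — {back_panel, foot, rail, shelf, stretcher}
6. cam@(-1, 2, 1) [-x clear] — {back_panel, cam, foot, rail, shelf, stretcher}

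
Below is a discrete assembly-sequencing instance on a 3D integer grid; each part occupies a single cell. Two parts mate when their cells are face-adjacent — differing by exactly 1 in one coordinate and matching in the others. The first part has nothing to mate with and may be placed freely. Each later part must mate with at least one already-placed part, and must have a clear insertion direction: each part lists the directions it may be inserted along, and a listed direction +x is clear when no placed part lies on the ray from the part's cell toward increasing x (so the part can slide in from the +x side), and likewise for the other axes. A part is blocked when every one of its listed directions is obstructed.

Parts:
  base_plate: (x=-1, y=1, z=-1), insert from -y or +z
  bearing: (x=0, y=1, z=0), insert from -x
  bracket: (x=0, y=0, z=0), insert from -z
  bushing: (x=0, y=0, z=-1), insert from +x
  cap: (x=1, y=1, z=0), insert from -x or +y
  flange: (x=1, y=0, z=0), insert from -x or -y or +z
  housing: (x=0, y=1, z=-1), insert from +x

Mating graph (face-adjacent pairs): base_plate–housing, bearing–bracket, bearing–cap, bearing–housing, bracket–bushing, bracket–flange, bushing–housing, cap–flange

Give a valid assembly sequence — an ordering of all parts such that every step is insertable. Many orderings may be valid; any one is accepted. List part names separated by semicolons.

bearing; cap; flange; bracket; bushing; housing; base_plate

1. bearing@(0, 1, 0) [-x clear] — {bearing}
2. cap@(1, 1, 0) [+y clear] — {bearing, cap}
3. flange@(1, 0, 0) [-x clear] — {bearing, cap, flange}
4. bracket@(0, 0, 0) [-z clear] — {bearing, bracket, cap, flange}
5. bushing@(0, 0, -1) [+x clear] — {bearing, bracket, bushing, cap, flange}
6. housing@(0, 1, -1) [+x clear] — {bearing, bracket, bushing, cap, flange, housing}
7. base_plate@(-1, 1, -1) [-y clear] — {base_plate, bearing, bracket, bushing, cap, flange, housing}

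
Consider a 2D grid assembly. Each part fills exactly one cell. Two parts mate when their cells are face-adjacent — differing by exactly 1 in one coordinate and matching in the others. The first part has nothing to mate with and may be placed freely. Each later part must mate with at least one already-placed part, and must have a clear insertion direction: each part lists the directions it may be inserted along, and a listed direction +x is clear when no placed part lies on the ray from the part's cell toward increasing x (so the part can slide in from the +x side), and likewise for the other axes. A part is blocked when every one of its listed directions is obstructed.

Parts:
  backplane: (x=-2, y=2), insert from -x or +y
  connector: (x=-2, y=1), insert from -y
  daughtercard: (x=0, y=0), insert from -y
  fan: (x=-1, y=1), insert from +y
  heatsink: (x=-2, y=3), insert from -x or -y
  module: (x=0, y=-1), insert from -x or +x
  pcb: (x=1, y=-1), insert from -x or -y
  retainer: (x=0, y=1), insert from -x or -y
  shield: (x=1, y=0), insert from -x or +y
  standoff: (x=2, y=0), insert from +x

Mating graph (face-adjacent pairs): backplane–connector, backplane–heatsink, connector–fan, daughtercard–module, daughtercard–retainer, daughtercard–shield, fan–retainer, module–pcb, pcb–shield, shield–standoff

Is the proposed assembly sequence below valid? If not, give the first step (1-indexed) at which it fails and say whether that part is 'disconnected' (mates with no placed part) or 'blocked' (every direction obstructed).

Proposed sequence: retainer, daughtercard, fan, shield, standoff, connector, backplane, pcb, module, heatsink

1. retainer@(0, 1) [-x clear] — {retainer}
2. daughtercard@(0, 0) [-y clear] — {daughtercard, retainer}
3. fan@(-1, 1) [+y clear] — {daughtercard, fan, retainer}
4. shield@(1, 0) [+y clear] — {daughtercard, fan, retainer, shield}
5. standoff@(2, 0) [+x clear] — {daughtercard, fan, retainer, shield, standoff}
6. connector@(-2, 1) [-y clear] — {connector, daughtercard, fan, retainer, shield, standoff}
7. backplane@(-2, 2) [-x clear] — {backplane, connector, daughtercard, fan, retainer, shield, standoff}
8. pcb@(1, -1) [-x clear] — {backplane, connector, daughtercard, fan, pcb, retainer, shield, standoff}
9. module@(0, -1) [-x clear] — {backplane, connector, daughtercard, fan, module, pcb, retainer, shield, standoff}
10. heatsink@(-2, 3) [-x clear] — {backplane, connector, daughtercard, fan, heatsink, module, pcb, retainer, shield, standoff}

Valid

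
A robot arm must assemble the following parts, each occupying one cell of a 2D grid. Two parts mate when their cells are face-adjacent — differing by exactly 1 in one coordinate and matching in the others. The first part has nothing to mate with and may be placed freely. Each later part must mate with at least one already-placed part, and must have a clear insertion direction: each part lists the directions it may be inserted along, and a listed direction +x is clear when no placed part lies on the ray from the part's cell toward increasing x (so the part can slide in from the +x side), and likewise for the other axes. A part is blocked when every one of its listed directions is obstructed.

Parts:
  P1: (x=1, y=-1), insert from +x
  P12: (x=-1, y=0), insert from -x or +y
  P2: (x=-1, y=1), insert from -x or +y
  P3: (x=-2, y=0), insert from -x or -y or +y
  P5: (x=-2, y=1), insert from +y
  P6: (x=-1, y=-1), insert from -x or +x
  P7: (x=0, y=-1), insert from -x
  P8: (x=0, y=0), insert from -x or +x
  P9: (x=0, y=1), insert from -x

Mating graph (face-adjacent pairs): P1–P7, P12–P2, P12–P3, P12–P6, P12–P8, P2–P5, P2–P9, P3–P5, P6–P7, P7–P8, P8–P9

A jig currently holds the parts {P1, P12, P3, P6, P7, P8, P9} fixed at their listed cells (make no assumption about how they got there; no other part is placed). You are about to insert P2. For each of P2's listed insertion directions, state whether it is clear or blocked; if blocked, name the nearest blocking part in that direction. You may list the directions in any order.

+y: clear; -x: clear

-x: ray from P2(-1, 1) has no placed part ⇒ clear
+y: ray from P2(-1, 1) has no placed part ⇒ clear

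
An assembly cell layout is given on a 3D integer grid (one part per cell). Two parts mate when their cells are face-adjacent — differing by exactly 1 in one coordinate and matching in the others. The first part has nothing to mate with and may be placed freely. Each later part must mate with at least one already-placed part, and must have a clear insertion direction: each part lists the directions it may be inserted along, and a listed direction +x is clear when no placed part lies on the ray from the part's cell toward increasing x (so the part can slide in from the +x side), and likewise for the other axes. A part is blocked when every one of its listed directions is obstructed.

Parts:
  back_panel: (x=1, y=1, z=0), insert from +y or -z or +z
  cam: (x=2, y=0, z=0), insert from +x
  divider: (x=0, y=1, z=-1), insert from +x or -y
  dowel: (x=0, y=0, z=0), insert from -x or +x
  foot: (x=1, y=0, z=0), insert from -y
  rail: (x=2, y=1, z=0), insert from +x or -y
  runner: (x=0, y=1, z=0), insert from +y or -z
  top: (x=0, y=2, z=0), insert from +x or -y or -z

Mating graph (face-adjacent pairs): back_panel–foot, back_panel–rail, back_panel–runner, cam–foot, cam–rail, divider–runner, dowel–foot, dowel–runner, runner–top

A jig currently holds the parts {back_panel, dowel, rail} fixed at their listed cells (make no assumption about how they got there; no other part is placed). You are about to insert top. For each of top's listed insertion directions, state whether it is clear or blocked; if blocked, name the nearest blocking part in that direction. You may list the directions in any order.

+x: clear; -y: blocked by dowel; -z: clear

+x: ray from top(0, 2, 0) has no placed part ⇒ clear
-y: nearest on ray is dowel@(0, 0, 0) ⇒ blocked
-z: ray from top(0, 2, 0) has no placed part ⇒ clear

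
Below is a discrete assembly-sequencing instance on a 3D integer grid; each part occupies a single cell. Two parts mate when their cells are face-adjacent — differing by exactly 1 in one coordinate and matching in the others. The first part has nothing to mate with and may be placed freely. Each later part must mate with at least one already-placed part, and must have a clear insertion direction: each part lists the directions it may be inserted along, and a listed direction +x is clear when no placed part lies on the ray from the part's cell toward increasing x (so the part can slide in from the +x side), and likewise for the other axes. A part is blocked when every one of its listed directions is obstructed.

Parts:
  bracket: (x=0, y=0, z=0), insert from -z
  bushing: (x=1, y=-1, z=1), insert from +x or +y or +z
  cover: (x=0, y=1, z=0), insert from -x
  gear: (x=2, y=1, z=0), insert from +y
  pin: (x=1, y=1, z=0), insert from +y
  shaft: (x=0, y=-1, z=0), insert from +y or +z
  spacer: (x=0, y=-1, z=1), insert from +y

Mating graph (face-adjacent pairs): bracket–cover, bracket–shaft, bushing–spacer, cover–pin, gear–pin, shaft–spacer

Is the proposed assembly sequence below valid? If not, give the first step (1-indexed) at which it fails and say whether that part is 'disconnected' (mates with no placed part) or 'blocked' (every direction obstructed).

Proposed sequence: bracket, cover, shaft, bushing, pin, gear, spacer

1. bracket@(0, 0, 0) [-z clear] — {bracket}
2. cover@(0, 1, 0) [-x clear] — {bracket, cover}
3. shaft@(0, -1, 0) [+z clear] — {bracket, cover, shaft}
4. bushing@(1, -1, 1) — no placed neighbour ⇒ disconnected

Invalid at step 4 (disconnected)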